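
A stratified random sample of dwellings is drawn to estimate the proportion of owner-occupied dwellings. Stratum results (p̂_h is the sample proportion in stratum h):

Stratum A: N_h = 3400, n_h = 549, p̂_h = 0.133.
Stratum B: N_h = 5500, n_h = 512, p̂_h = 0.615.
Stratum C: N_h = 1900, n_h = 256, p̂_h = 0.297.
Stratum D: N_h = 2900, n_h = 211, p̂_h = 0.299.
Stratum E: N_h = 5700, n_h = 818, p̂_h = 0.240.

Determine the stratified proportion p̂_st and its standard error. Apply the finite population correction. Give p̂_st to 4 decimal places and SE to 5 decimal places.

p̂_st ≈ 0.3420, SE ≈ 0.00912

N = 19400; stratum weights W_h = N_h/N.
p̂_st = Σ W_h p̂_h = (3400·0.133 + 5500·0.615 + 1900·0.297 + 2900·0.299 + 5700·0.240)/19400 = 0.34196
V̂(p̂_st) = Σ W_h² (1 − n_h/N_h) p̂_h(1−p̂_h)/(n_h−1):
  stratum A: (3400/19400)²·(1 − 549/3400)·0.133·0.867/548 = 5.41955e-06
  stratum B: (5500/19400)²·(1 − 512/5500)·0.615·0.385/511 = 3.37754e-05
  stratum C: (1900/19400)²·(1 − 256/1900)·0.297·0.703/255 = 6.79553e-06
  stratum D: (2900/19400)²·(1 − 211/2900)·0.299·0.701/210 = 2.06802e-05
  stratum E: (5700/19400)²·(1 − 818/5700)·0.240·0.760/817 = 1.65071e-05
V̂(p̂_st) = 8.31779e-05; SE = √V̂ = 0.00912019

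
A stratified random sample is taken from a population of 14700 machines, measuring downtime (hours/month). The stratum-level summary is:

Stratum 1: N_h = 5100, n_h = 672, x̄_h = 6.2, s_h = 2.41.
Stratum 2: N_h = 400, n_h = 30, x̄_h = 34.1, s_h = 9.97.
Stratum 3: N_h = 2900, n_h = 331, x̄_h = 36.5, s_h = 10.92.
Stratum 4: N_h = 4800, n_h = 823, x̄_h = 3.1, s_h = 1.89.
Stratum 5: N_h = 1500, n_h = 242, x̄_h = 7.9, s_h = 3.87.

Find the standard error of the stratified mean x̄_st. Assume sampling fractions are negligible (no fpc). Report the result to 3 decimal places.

V̂(x̄_st) = Σ W_h² s_h²/n_h, with W_h = N_h/N and N = 14700:
  stratum 1: (5100/14700)²·2.41²/672 = 0.00104033
  stratum 2: (400/14700)²·9.97²/30 = 0.00245332
  stratum 3: (2900/14700)²·10.92²/331 = 0.014021
  stratum 4: (4800/14700)²·1.89²/823 = 0.000462777
  stratum 5: (1500/14700)²·3.87²/242 = 0.000644398
V̂(x̄_st) = 0.0186218
SE(x̄_st) = √0.0186218 = 0.136462

SE(x̄_st) ≈ 0.136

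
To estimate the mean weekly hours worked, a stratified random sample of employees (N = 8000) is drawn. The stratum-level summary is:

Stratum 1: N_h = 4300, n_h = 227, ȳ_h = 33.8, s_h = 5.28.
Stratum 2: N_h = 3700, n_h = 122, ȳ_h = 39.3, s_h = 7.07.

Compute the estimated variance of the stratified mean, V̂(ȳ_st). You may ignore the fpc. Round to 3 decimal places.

V̂(ȳ_st) ≈ 0.123

V̂(ȳ_st) = Σ W_h² s_h²/n_h, with W_h = N_h/N and N = 8000:
  stratum 1: (4300/8000)²·5.28²/227 = 0.0354813
  stratum 2: (3700/8000)²·7.07²/122 = 0.08764
V̂(ȳ_st) = 0.123121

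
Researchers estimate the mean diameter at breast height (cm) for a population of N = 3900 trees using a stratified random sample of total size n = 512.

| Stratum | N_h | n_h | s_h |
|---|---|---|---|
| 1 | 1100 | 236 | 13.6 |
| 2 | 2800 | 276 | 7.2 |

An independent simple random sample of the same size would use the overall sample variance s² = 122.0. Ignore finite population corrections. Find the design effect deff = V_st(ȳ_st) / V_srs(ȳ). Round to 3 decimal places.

V̂(ȳ_st) = Σ W_h² s_h²/n_h, with W_h = N_h/N and N = 3900:
  stratum 1: (1100/3900)²·13.6²/236 = 0.0623479
  stratum 2: (2800/3900)²·7.2²/276 = 0.096815
V_st = 0.159163
V_srs = s²/n = 122.0/512 = 0.238281
deff = V_st / V_srs = 0.159163/0.238281 = 0.6680

deff ≈ 0.668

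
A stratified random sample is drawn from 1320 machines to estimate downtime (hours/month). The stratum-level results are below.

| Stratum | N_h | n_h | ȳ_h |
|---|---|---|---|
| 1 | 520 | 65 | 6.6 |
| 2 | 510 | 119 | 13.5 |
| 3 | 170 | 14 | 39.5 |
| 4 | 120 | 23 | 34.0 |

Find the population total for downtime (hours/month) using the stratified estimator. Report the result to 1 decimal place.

τ̂_st = Σ N_h ȳ_h = 520·6.6 + 510·13.5 + 170·39.5 + 120·34.0 = 21112.0

τ̂_st ≈ 21112.0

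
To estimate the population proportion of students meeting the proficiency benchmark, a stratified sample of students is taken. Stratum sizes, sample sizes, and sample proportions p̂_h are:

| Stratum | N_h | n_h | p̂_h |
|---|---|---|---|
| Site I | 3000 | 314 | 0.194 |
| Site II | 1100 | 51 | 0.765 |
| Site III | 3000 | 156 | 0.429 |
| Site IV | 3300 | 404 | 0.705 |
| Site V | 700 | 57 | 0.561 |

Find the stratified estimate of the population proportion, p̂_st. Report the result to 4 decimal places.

N = 11100; stratum weights W_h = N_h/N.
p̂_st = Σ W_h p̂_h = (3000·0.194 + 1100·0.765 + 3000·0.429 + 3300·0.705 + 700·0.561)/11100 = 0.48916

p̂_st ≈ 0.4892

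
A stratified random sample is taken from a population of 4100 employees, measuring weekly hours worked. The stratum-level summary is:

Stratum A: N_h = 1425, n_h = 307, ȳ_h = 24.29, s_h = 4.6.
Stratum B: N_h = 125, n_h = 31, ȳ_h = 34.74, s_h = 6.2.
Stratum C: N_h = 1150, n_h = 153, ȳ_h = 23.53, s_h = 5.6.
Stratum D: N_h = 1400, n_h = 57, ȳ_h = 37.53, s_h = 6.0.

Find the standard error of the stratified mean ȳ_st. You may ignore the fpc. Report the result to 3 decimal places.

V̂(ȳ_st) = Σ W_h² s_h²/n_h, with W_h = N_h/N and N = 4100:
  stratum A: (1425/4100)²·4.6²/307 = 0.00832606
  stratum B: (125/4100)²·6.2²/31 = 0.00115259
  stratum C: (1150/4100)²·5.6²/153 = 0.0161255
  stratum D: (1400/4100)²·6.0²/57 = 0.0736404
V̂(ȳ_st) = 0.0992445
SE(ȳ_st) = √0.0992445 = 0.315031

SE(ȳ_st) ≈ 0.315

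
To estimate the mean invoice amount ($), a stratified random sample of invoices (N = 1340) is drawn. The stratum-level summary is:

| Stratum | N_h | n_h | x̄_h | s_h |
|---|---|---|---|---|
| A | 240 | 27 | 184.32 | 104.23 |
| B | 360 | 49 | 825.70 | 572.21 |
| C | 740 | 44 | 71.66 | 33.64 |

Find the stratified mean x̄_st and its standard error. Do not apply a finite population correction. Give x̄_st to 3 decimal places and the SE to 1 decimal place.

x̄_st ≈ 294.416, SE ≈ 22.4

x̄_st = Σ W_h x̄_h = (240·184.32 + 360·825.70 + 740·71.66)/1340 = 294.41582
V̂(x̄_st) = Σ W_h² s_h²/n_h, with W_h = N_h/N and N = 1340:
  stratum A: (240/1340)²·104.23²/27 = 12.9073
  stratum B: (360/1340)²·572.21²/49 = 482.292
  stratum C: (740/1340)²·33.64²/44 = 7.84356
V̂(x̄_st) = 503.043
SE(x̄_st) = √503.043 = 22.4286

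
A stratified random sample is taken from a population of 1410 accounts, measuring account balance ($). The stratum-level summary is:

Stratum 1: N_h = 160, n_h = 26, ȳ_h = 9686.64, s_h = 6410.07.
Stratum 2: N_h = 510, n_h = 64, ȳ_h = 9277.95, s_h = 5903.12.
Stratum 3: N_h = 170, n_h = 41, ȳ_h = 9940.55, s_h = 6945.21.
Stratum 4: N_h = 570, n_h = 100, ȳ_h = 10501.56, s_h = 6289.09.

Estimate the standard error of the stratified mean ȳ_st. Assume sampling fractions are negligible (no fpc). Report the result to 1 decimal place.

SE(ȳ_st) ≈ 416.3

V̂(ȳ_st) = Σ W_h² s_h²/n_h, with W_h = N_h/N and N = 1410:
  stratum 1: (160/1410)²·6410.07²/26 = 20349.5
  stratum 2: (510/1410)²·5903.12²/64 = 71233.7
  stratum 3: (170/1410)²·6945.21²/41 = 17102
  stratum 4: (570/1410)²·6289.09²/100 = 64637.9
V̂(ȳ_st) = 173323
SE(ȳ_st) = √173323 = 416.321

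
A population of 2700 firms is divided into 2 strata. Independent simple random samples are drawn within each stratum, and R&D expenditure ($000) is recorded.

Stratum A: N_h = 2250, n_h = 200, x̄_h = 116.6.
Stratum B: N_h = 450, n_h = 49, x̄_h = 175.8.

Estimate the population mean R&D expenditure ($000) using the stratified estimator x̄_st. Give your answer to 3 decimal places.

N = Σ N_h = 2700. Stratum weights W_h = N_h/N.
x̄_st = (2250·116.6 + 450·175.8) / 2700 = 126.46667

x̄_st ≈ 126.467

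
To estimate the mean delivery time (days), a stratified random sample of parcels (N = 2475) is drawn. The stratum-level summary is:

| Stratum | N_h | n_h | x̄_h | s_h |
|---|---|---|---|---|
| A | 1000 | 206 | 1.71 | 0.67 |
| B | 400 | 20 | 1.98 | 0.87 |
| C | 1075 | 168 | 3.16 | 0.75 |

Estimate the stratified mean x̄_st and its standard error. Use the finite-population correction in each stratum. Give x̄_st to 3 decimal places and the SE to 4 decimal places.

x̄_st ≈ 2.383, SE ≈ 0.0419

x̄_st = Σ W_h x̄_h = (1000·1.71 + 400·1.98 + 1075·3.16)/2475 = 2.38343
V̂(x̄_st) = Σ W_h² (1 − n_h/N_h) s_h²/n_h, with W_h = N_h/N and N = 2475:
  stratum A: (1000/2475)²·(1 − 206/1000)·0.67²/206 = 0.000282457
  stratum B: (400/2475)²·(1 − 20/400)·0.87²/20 = 0.000939078
  stratum C: (1075/2475)²·(1 − 168/1075)·0.75²/168 = 0.00053294
V̂(x̄_st) = 0.00175448
SE(x̄_st) = √0.00175448 = 0.0418865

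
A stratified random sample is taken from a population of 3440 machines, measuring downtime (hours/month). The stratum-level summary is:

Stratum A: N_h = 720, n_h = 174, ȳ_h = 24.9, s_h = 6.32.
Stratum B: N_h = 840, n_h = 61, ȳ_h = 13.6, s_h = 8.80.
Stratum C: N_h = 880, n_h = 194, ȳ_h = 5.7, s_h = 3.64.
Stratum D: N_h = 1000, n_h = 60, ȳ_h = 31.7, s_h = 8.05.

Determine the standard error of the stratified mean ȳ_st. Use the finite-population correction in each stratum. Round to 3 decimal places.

SE(ȳ_st) ≈ 0.409

V̂(ȳ_st) = Σ W_h² (1 − n_h/N_h) s_h²/n_h, with W_h = N_h/N and N = 3440:
  stratum A: (720/3440)²·(1 − 174/720)·6.32²/174 = 0.00762594
  stratum B: (840/3440)²·(1 − 61/840)·8.80²/61 = 0.0701997
  stratum C: (880/3440)²·(1 − 194/880)·3.64²/194 = 0.0034841
  stratum D: (1000/3440)²·(1 − 60/1000)·8.05²/60 = 0.0857929
V̂(ȳ_st) = 0.167103
SE(ȳ_st) = √0.167103 = 0.408782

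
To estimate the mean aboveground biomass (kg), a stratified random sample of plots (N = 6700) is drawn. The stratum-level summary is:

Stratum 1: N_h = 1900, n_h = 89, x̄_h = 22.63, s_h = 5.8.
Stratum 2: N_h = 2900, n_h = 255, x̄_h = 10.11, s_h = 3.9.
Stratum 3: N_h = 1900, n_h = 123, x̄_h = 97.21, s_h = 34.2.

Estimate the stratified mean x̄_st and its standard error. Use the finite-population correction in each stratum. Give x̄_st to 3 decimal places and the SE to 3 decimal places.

x̄_st = Σ W_h x̄_h = (1900·22.63 + 2900·10.11 + 1900·97.21)/6700 = 38.36045
V̂(x̄_st) = Σ W_h² (1 − n_h/N_h) s_h²/n_h, with W_h = N_h/N and N = 6700:
  stratum 1: (1900/6700)²·(1 − 89/1900)·5.8²/89 = 0.0289727
  stratum 2: (2900/6700)²·(1 − 255/2900)·3.9²/255 = 0.0101921
  stratum 3: (1900/6700)²·(1 − 123/1900)·34.2²/123 = 0.715218
V̂(x̄_st) = 0.754383
SE(x̄_st) = √0.754383 = 0.868552

x̄_st ≈ 38.360, SE ≈ 0.869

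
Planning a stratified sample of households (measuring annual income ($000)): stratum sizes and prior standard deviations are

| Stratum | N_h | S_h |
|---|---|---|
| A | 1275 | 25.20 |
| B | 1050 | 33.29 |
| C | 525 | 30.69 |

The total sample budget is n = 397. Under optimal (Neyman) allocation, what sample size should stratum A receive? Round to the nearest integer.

Neyman allocation: n_h = n · N_h S_h / Σ N_i S_i, with n = 397.
  stratum A: N_h·S_h = 1275·25.20 = 32130.00
  stratum B: N_h·S_h = 1050·33.29 = 34954.50
  stratum C: N_h·S_h = 525·30.69 = 16112.25
Σ N_h S_h = 83196.75
n for stratum A = 397·32130.00/83196.75 = 153.319 → 153

153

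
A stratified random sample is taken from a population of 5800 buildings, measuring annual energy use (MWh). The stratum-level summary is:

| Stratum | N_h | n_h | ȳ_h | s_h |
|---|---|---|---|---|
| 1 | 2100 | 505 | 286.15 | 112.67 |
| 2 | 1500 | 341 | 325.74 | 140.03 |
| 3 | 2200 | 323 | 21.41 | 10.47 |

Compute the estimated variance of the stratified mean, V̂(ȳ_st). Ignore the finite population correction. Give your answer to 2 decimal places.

V̂(ȳ_st) ≈ 7.19

V̂(ȳ_st) = Σ W_h² s_h²/n_h, with W_h = N_h/N and N = 5800:
  stratum 1: (2100/5800)²·112.67²/505 = 3.2954
  stratum 2: (1500/5800)²·140.03²/341 = 3.84604
  stratum 3: (2200/5800)²·10.47²/323 = 0.0488293
V̂(ȳ_st) = 7.19027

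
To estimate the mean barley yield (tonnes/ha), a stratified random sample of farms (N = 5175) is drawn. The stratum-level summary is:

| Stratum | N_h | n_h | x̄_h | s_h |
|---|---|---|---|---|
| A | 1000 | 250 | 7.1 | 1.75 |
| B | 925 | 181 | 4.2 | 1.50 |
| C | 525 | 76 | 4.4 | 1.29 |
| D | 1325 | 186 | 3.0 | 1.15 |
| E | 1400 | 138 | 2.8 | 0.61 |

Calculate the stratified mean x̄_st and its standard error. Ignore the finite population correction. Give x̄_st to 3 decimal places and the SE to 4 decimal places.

x̄_st = Σ W_h x̄_h = (1000·7.1 + 925·4.2 + 525·4.4 + 1325·3.0 + 1400·2.8)/5175 = 4.09469
V̂(x̄_st) = Σ W_h² s_h²/n_h, with W_h = N_h/N and N = 5175:
  stratum A: (1000/5175)²·1.75²/250 = 0.00045742
  stratum B: (925/5175)²·1.50²/181 = 0.000397161
  stratum C: (525/5175)²·1.29²/76 = 0.000225353
  stratum D: (1325/5175)²·1.15²/186 = 0.000466116
  stratum E: (1400/5175)²·0.61²/138 = 0.00019734
V̂(x̄_st) = 0.00174339
SE(x̄_st) = √0.00174339 = 0.0417539

x̄_st ≈ 4.095, SE ≈ 0.0418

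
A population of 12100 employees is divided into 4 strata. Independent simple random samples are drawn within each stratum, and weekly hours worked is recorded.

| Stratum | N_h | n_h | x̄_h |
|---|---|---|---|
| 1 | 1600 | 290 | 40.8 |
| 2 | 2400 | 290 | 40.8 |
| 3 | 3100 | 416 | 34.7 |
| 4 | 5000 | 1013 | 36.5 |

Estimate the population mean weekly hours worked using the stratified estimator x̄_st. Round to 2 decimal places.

x̄_st ≈ 37.46

N = Σ N_h = 12100. Stratum weights W_h = N_h/N.
x̄_st = (1600·40.8 + 2400·40.8 + 3100·34.7 + 5000·36.5) / 12100 = 37.4603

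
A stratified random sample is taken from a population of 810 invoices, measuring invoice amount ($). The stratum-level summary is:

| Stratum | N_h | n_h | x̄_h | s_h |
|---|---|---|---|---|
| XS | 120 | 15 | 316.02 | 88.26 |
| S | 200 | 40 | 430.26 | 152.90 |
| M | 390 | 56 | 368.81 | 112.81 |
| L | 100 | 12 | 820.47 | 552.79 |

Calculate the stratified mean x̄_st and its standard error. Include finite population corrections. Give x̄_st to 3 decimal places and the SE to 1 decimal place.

x̄_st = Σ W_h x̄_h = (120·316.02 + 200·430.26 + 390·368.81 + 100·820.47)/810 = 431.92259
V̂(x̄_st) = Σ W_h² (1 − n_h/N_h) s_h²/n_h, with W_h = N_h/N and N = 810:
  stratum XS: (120/810)²·(1 − 15/120)·88.26²/15 = 9.97326
  stratum S: (200/810)²·(1 − 40/200)·152.90²/40 = 28.5059
  stratum M: (390/810)²·(1 − 56/390)·112.81²/56 = 45.1178
  stratum L: (100/810)²·(1 − 12/100)·552.79²/12 = 341.548
V̂(x̄_st) = 425.145
SE(x̄_st) = √425.145 = 20.619

x̄_st ≈ 431.923, SE ≈ 20.6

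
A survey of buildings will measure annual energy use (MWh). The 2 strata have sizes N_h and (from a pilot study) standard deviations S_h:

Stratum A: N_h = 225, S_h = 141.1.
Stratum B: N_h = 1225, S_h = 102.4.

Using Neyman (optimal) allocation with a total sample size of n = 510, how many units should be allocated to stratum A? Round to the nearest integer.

103

Neyman allocation: n_h = n · N_h S_h / Σ N_i S_i, with n = 510.
  stratum A: N_h·S_h = 225·141.1 = 31747.50
  stratum B: N_h·S_h = 1225·102.4 = 125440.00
Σ N_h S_h = 157187.50
n for stratum A = 510·31747.50/157187.50 = 103.006 → 103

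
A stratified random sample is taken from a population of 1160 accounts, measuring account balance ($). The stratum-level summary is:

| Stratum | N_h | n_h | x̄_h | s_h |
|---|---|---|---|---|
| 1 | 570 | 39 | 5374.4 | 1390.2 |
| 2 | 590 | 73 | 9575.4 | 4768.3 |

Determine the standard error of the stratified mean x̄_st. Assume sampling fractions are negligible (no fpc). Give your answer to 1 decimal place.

V̂(x̄_st) = Σ W_h² s_h²/n_h, with W_h = N_h/N and N = 1160:
  stratum 1: (570/1160)²·1390.2²/39 = 11965.3
  stratum 2: (590/1160)²·4768.3²/73 = 80573.5
V̂(x̄_st) = 92538.8
SE(x̄_st) = √92538.8 = 304.202

SE(x̄_st) ≈ 304.2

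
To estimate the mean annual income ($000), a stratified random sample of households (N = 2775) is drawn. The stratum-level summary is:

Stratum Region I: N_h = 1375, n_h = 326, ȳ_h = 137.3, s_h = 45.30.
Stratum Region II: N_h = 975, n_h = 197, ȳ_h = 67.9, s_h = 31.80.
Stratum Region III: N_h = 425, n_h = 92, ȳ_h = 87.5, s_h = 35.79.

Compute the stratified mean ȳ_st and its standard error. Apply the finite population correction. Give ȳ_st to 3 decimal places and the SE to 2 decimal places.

ȳ_st = Σ W_h ȳ_h = (1375·137.3 + 975·67.9 + 425·87.5)/2775 = 105.28919
V̂(ȳ_st) = Σ W_h² (1 − n_h/N_h) s_h²/n_h, with W_h = N_h/N and N = 2775:
  stratum Region I: (1375/2775)²·(1 − 326/1375)·45.30²/326 = 1.17905
  stratum Region II: (975/2775)²·(1 − 197/975)·31.80²/197 = 0.505646
  stratum Region III: (425/2775)²·(1 − 92/425)·35.79²/92 = 0.255884
V̂(ȳ_st) = 1.94058
SE(ȳ_st) = √1.94058 = 1.39305

ȳ_st ≈ 105.289, SE ≈ 1.39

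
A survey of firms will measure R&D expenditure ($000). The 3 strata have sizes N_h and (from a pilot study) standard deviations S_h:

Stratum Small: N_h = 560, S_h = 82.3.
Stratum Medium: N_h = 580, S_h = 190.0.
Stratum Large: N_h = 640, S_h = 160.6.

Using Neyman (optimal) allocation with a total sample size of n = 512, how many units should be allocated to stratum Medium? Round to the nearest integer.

Neyman allocation: n_h = n · N_h S_h / Σ N_i S_i, with n = 512.
  stratum Small: N_h·S_h = 560·82.3 = 46088.00
  stratum Medium: N_h·S_h = 580·190.0 = 110200.00
  stratum Large: N_h·S_h = 640·160.6 = 102784.00
Σ N_h S_h = 259072.00
n for stratum Medium = 512·110200.00/259072.00 = 217.787 → 218

218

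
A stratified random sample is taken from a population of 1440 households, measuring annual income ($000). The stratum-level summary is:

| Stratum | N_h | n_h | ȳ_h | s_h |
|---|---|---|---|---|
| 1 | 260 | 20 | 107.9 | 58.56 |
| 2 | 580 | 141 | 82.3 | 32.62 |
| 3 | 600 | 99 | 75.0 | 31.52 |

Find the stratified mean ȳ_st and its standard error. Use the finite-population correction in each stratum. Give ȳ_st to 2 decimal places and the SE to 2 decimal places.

ȳ_st = Σ W_h ȳ_h = (260·107.9 + 580·82.3 + 600·75.0)/1440 = 83.88056
V̂(ȳ_st) = Σ W_h² (1 − n_h/N_h) s_h²/n_h, with W_h = N_h/N and N = 1440:
  stratum 1: (260/1440)²·(1 − 20/260)·58.56²/20 = 5.15979
  stratum 2: (580/1440)²·(1 − 141/580)·32.62²/141 = 0.926651
  stratum 3: (600/1440)²·(1 − 99/600)·31.52²/99 = 1.45479
V̂(ȳ_st) = 7.54123
SE(ȳ_st) = √7.54123 = 2.74613

ȳ_st ≈ 83.88, SE ≈ 2.75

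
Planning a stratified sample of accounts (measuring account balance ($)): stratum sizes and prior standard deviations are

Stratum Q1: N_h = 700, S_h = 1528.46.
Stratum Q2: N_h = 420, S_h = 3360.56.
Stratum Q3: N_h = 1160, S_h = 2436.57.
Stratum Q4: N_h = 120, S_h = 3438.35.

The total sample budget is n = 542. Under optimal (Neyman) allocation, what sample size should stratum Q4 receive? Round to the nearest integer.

39

Neyman allocation: n_h = n · N_h S_h / Σ N_i S_i, with n = 542.
  stratum Q1: N_h·S_h = 700·1528.46 = 1069922.00
  stratum Q2: N_h·S_h = 420·3360.56 = 1411435.20
  stratum Q3: N_h·S_h = 1160·2436.57 = 2826421.20
  stratum Q4: N_h·S_h = 120·3438.35 = 412602.00
Σ N_h S_h = 5720380.40
n for stratum Q4 = 542·412602.00/5720380.40 = 39.094 → 39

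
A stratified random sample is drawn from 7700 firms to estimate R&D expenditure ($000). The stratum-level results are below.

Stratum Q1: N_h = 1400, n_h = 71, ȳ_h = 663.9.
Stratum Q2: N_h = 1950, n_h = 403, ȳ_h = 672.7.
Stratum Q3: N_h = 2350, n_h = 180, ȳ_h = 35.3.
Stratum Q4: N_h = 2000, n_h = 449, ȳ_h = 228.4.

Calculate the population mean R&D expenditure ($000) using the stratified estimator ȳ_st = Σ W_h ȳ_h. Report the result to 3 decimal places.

N = Σ N_h = 7700. Stratum weights W_h = N_h/N.
ȳ_st = (1400·663.9 + 1950·672.7 + 2350·35.3 + 2000·228.4) / 7700 = 361.16623

ȳ_st ≈ 361.166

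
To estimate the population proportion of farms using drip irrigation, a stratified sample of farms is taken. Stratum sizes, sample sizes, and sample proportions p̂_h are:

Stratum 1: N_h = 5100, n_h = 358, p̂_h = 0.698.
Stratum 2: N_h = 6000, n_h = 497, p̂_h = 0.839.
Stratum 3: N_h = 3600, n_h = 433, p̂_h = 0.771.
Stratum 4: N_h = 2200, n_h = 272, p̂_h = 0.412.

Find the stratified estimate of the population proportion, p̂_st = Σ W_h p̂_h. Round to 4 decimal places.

N = 16900; stratum weights W_h = N_h/N.
p̂_st = Σ W_h p̂_h = (5100·0.698 + 6000·0.839 + 3600·0.771 + 2200·0.412)/16900 = 0.72638

p̂_st ≈ 0.7264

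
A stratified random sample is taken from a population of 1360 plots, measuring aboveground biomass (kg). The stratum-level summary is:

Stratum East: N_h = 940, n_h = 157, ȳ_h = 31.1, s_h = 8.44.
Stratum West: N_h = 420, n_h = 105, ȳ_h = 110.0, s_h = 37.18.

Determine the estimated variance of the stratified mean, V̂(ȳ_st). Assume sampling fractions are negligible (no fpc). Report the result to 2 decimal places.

V̂(ȳ_st) = Σ W_h² s_h²/n_h, with W_h = N_h/N and N = 1360:
  stratum East: (940/1360)²·8.44²/157 = 0.216752
  stratum West: (420/1360)²·37.18²/105 = 1.2556
V̂(ȳ_st) = 1.47235

V̂(ȳ_st) ≈ 1.47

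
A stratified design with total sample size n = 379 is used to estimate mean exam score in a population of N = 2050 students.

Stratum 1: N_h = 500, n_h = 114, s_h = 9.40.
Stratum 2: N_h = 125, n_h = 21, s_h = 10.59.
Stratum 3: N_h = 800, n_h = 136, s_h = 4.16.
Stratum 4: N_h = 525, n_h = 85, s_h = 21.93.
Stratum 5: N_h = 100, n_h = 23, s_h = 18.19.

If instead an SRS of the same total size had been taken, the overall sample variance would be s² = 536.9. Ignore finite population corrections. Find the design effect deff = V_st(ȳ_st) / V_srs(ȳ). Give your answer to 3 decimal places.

V̂(ȳ_st) = Σ W_h² s_h²/n_h, with W_h = N_h/N and N = 2050:
  stratum 1: (500/2050)²·9.40²/114 = 0.0461087
  stratum 2: (125/2050)²·10.59²/21 = 0.0198557
  stratum 3: (800/2050)²·4.16²/136 = 0.0193785
  stratum 4: (525/2050)²·21.93²/85 = 0.371081
  stratum 5: (100/2050)²·18.19²/23 = 0.0342318
V_st = 0.490656
V_srs = s²/n = 536.9/379 = 1.41662
deff = V_st / V_srs = 0.490656/1.41662 = 0.3464

deff ≈ 0.346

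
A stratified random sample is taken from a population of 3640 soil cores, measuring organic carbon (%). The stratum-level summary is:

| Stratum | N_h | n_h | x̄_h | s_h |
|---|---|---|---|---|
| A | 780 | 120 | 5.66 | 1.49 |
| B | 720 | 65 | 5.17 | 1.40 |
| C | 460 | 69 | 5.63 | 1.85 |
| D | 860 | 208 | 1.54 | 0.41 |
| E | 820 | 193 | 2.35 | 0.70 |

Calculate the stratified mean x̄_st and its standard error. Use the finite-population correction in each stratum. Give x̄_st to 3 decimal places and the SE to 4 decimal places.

x̄_st = Σ W_h x̄_h = (780·5.66 + 720·5.17 + 460·5.63 + 860·1.54 + 820·2.35)/3640 = 3.84022
V̂(x̄_st) = Σ W_h² (1 − n_h/N_h) s_h²/n_h, with W_h = N_h/N and N = 3640:
  stratum A: (780/3640)²·(1 − 120/780)·1.49²/120 = 0.000718831
  stratum B: (720/3640)²·(1 − 65/720)·1.40²/65 = 0.00107328
  stratum C: (460/3640)²·(1 − 69/460)·1.85²/69 = 0.000673327
  stratum D: (860/3640)²·(1 − 208/860)·0.41²/208 = 3.42017e-05
  stratum E: (820/3640)²·(1 − 193/820)·0.70²/193 = 9.85184e-05
V̂(x̄_st) = 0.00259816
SE(x̄_st) = √0.00259816 = 0.0509722

x̄_st ≈ 3.840, SE ≈ 0.0510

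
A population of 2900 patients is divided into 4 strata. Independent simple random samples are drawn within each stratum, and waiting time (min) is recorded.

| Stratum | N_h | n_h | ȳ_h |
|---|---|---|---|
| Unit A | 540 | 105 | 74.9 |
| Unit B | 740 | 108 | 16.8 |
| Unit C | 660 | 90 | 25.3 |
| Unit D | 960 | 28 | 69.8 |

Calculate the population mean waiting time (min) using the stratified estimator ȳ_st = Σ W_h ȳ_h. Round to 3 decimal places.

ȳ_st ≈ 47.098

N = Σ N_h = 2900. Stratum weights W_h = N_h/N.
ȳ_st = (540·74.9 + 740·16.8 + 660·25.3 + 960·69.8) / 2900 = 47.09793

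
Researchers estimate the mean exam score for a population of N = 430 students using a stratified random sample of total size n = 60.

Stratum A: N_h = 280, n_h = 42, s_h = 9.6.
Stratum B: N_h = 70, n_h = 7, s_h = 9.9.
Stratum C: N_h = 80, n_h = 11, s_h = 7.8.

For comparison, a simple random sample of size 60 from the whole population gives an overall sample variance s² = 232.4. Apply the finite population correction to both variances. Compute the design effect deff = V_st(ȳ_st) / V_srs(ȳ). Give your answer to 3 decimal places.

deff ≈ 0.387

V̂(ȳ_st) = Σ W_h² (1 − n_h/N_h) s_h²/n_h, with W_h = N_h/N and N = 430:
  stratum A: (280/430)²·(1 − 42/280)·9.6²/42 = 0.790845
  stratum B: (70/430)²·(1 − 7/70)·9.9²/7 = 0.333944
  stratum C: (80/430)²·(1 − 11/80)·7.8²/11 = 0.16512
V_st = 1.28991
V_srs = (1 − 60/430)·232.4/60 = 3.33287
deff = V_st / V_srs = 1.28991/3.33287 = 0.3870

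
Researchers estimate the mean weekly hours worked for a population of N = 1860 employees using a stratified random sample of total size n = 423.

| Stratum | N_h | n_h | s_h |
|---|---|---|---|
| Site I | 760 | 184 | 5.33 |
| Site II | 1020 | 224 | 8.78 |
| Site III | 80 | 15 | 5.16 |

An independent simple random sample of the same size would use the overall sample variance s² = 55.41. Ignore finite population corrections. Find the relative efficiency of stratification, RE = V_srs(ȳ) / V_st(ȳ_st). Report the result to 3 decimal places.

V̂(ȳ_st) = Σ W_h² s_h²/n_h, with W_h = N_h/N and N = 1860:
  stratum Site I: (760/1860)²·5.33²/184 = 0.0257773
  stratum Site II: (1020/1860)²·8.78²/224 = 0.103494
  stratum Site III: (80/1860)²·5.16²/15 = 0.00328369
V_st = 0.132555
V_srs = s²/n = 55.41/423 = 0.130993
Relative efficiency = V_srs / V_st = 0.130993/0.132555 = 0.9882

RE ≈ 0.988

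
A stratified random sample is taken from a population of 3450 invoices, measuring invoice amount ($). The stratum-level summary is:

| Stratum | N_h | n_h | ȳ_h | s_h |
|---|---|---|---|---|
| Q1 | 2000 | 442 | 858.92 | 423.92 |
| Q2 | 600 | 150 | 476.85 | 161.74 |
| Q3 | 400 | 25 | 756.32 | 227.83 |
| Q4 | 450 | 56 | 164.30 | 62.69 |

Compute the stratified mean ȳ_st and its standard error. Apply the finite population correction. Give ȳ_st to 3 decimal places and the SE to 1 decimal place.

ȳ_st = Σ W_h ȳ_h = (2000·858.92 + 600·476.85 + 400·756.32 + 450·164.30)/3450 = 689.97478
V̂(ȳ_st) = Σ W_h² (1 − n_h/N_h) s_h²/n_h, with W_h = N_h/N and N = 3450:
  stratum Q1: (2000/3450)²·(1 − 442/2000)·423.92²/442 = 106.44
  stratum Q2: (600/3450)²·(1 − 150/600)·161.74²/150 = 3.95612
  stratum Q3: (400/3450)²·(1 − 25/400)·227.83²/25 = 26.1659
  stratum Q4: (450/3450)²·(1 − 56/450)·62.69²/56 = 1.04539
V̂(ȳ_st) = 137.607
SE(ȳ_st) = √137.607 = 11.7306

ȳ_st ≈ 689.975, SE ≈ 11.7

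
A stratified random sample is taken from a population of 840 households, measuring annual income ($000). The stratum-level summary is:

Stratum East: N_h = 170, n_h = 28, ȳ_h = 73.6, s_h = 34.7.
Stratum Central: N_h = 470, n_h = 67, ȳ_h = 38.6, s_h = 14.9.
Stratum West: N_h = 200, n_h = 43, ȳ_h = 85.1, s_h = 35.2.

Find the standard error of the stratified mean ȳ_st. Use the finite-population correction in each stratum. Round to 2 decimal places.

V̂(ȳ_st) = Σ W_h² (1 − n_h/N_h) s_h²/n_h, with W_h = N_h/N and N = 840:
  stratum East: (170/840)²·(1 − 28/170)·34.7²/28 = 1.47123
  stratum Central: (470/840)²·(1 − 67/470)·14.9²/67 = 0.889492
  stratum West: (200/840)²·(1 − 43/200)·35.2²/43 = 1.28229
V̂(ȳ_st) = 3.64301
SE(ȳ_st) = √3.64301 = 1.90867

SE(ȳ_st) ≈ 1.91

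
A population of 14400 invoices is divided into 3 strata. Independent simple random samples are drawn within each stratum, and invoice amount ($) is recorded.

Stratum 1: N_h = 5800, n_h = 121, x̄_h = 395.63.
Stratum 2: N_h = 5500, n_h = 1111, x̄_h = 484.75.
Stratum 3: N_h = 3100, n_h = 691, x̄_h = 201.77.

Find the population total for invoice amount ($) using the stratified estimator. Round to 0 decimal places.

τ̂_st ≈ 5586266

τ̂_st = Σ N_h x̄_h = 5800·395.63 + 5500·484.75 + 3100·201.77 = 5586266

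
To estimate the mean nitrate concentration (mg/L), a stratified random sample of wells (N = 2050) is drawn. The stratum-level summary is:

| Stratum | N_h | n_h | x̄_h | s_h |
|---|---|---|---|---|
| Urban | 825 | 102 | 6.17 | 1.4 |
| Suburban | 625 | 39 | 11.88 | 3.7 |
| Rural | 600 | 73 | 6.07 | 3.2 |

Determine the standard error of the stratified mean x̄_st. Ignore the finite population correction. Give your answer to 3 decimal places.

SE(x̄_st) ≈ 0.219

V̂(x̄_st) = Σ W_h² s_h²/n_h, with W_h = N_h/N and N = 2050:
  stratum Urban: (825/2050)²·1.4²/102 = 0.00311212
  stratum Suburban: (625/2050)²·3.7²/39 = 0.0326281
  stratum Rural: (600/2050)²·3.2²/73 = 0.0120163
V̂(x̄_st) = 0.0477565
SE(x̄_st) = √0.0477565 = 0.218533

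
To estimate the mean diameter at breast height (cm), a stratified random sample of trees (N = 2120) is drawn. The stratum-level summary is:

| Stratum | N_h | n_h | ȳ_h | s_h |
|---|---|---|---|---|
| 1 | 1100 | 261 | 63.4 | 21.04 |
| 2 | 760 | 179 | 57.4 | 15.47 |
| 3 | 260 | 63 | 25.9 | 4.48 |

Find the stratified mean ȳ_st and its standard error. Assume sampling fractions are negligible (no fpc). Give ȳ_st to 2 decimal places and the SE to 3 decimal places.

ȳ_st = Σ W_h ȳ_h = (1100·63.4 + 760·57.4 + 260·25.9)/2120 = 56.65000
V̂(ȳ_st) = Σ W_h² s_h²/n_h, with W_h = N_h/N and N = 2120:
  stratum 1: (1100/2120)²·21.04²/261 = 0.45663
  stratum 2: (760/2120)²·15.47²/179 = 0.171824
  stratum 3: (260/2120)²·4.48²/63 = 0.00479171
V̂(ȳ_st) = 0.633246
SE(ȳ_st) = √0.633246 = 0.795767

ȳ_st ≈ 56.65, SE ≈ 0.796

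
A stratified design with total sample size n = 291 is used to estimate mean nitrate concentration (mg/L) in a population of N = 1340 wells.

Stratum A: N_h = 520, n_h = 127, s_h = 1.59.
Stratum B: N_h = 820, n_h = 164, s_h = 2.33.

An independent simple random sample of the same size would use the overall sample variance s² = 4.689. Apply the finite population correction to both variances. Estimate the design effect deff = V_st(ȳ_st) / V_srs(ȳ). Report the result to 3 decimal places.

deff ≈ 0.966

V̂(ȳ_st) = Σ W_h² (1 − n_h/N_h) s_h²/n_h, with W_h = N_h/N and N = 1340:
  stratum A: (520/1340)²·(1 − 127/520)·1.59²/127 = 0.00226557
  stratum B: (820/1340)²·(1 − 164/820)·2.33²/164 = 0.0099169
V_st = 0.0121825
V_srs = (1 − 291/1340)·4.689/291 = 0.0126141
deff = V_st / V_srs = 0.0121825/0.0126141 = 0.9658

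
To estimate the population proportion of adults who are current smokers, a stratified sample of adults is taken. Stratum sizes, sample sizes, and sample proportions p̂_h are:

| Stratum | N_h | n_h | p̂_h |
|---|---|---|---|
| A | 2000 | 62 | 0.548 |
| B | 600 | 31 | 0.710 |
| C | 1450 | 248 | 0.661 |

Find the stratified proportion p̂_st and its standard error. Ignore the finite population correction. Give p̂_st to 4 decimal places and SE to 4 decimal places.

N = 4050; stratum weights W_h = N_h/N.
p̂_st = Σ W_h p̂_h = (2000·0.548 + 600·0.710 + 1450·0.661)/4050 = 0.61246
V̂(p̂_st) = Σ W_h² p̂_h(1−p̂_h)/(n_h−1):
  stratum A: (2000/4050)²·0.548·0.452/61 = 0.000990237
  stratum B: (600/4050)²·0.710·0.290/30 = 0.000150636
  stratum C: (1450/4050)²·0.661·0.339/247 = 0.000116287
V̂(p̂_st) = 0.00125716; SE = √V̂ = 0.0354564

p̂_st ≈ 0.6125, SE ≈ 0.0355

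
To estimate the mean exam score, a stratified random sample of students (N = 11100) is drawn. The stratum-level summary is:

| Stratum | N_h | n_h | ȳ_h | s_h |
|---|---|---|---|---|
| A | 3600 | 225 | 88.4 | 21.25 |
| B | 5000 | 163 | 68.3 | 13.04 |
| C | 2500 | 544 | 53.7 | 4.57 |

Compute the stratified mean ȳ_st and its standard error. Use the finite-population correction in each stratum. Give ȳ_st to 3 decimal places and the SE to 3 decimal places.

ȳ_st = Σ W_h ȳ_h = (3600·88.4 + 5000·68.3 + 2500·53.7)/11100 = 71.53063
V̂(ȳ_st) = Σ W_h² (1 − n_h/N_h) s_h²/n_h, with W_h = N_h/N and N = 11100:
  stratum A: (3600/11100)²·(1 − 225/3600)·21.25²/225 = 0.197909
  stratum B: (5000/11100)²·(1 − 163/5000)·13.04²/163 = 0.204771
  stratum C: (2500/11100)²·(1 − 544/2500)·4.57²/544 = 0.00152369
V̂(ȳ_st) = 0.404203
SE(ȳ_st) = √0.404203 = 0.63577

ȳ_st ≈ 71.531, SE ≈ 0.636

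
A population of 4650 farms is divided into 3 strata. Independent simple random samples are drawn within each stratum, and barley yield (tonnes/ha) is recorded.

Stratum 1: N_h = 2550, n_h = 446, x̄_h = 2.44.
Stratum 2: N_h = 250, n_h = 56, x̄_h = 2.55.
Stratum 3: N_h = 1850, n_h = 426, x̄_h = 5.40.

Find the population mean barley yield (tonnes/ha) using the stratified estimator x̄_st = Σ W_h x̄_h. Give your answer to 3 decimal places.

x̄_st ≈ 3.624

N = Σ N_h = 4650. Stratum weights W_h = N_h/N.
x̄_st = (2550·2.44 + 250·2.55 + 1850·5.40) / 4650 = 3.62355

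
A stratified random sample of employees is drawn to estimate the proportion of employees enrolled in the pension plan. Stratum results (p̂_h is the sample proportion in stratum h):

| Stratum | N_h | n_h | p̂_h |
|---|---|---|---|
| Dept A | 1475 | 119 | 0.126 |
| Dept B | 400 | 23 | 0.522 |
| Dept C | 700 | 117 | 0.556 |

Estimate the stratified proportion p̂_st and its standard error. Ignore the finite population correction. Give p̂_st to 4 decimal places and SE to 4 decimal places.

N = 2575; stratum weights W_h = N_h/N.
p̂_st = Σ W_h p̂_h = (1475·0.126 + 400·0.522 + 700·0.556)/2575 = 0.30441
V̂(p̂_st) = Σ W_h² p̂_h(1−p̂_h)/(n_h−1):
  stratum Dept A: (1475/2575)²·0.126·0.874/118 = 0.000306217
  stratum Dept B: (400/2575)²·0.522·0.478/22 = 0.000273679
  stratum Dept C: (700/2575)²·0.556·0.444/116 = 0.000157268
V̂(p̂_st) = 0.000737164; SE = √V̂ = 0.0271508

p̂_st ≈ 0.3044, SE ≈ 0.0272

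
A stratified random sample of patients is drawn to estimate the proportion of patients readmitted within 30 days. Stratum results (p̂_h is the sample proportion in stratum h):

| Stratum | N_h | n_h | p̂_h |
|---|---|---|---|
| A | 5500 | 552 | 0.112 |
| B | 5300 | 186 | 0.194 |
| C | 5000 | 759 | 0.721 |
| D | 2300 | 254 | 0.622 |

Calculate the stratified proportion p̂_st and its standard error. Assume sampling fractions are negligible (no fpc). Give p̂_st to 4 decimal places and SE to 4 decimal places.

p̂_st ≈ 0.3690, SE ≈ 0.0112

N = 18100; stratum weights W_h = N_h/N.
p̂_st = Σ W_h p̂_h = (5500·0.112 + 5300·0.194 + 5000·0.721 + 2300·0.622)/18100 = 0.36905
V̂(p̂_st) = Σ W_h² p̂_h(1−p̂_h)/(n_h−1):
  stratum A: (5500/18100)²·0.112·0.888/551 = 1.66666e-05
  stratum B: (5300/18100)²·0.194·0.806/185 = 7.24702e-05
  stratum C: (5000/18100)²·0.721·0.279/758 = 2.02513e-05
  stratum D: (2300/18100)²·0.622·0.378/253 = 1.50058e-05
V̂(p̂_st) = 0.000124394; SE = √V̂ = 0.0111532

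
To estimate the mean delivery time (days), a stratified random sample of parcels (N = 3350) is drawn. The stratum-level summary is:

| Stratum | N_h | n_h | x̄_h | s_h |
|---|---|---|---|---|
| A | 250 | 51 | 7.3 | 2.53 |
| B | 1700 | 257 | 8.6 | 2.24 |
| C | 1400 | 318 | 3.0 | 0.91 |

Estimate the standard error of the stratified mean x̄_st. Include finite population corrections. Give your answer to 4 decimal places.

V̂(x̄_st) = Σ W_h² (1 − n_h/N_h) s_h²/n_h, with W_h = N_h/N and N = 3350:
  stratum A: (250/3350)²·(1 − 51/250)·2.53²/51 = 0.000556384
  stratum B: (1700/3350)²·(1 − 257/1700)·2.24²/257 = 0.00426765
  stratum C: (1400/3350)²·(1 − 318/1400)·0.91²/318 = 0.000351497
V̂(x̄_st) = 0.00517553
SE(x̄_st) = √0.00517553 = 0.0719411

SE(x̄_st) ≈ 0.0719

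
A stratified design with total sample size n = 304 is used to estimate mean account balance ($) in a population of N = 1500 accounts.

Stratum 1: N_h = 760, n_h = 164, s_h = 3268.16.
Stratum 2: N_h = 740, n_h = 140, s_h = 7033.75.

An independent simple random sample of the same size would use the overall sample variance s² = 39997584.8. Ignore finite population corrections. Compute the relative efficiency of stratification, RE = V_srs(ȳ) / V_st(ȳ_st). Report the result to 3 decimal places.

RE ≈ 1.281

V̂(ȳ_st) = Σ W_h² s_h²/n_h, with W_h = N_h/N and N = 1500:
  stratum 1: (760/1500)²·3268.16²/164 = 16718.9
  stratum 2: (740/1500)²·7033.75²/140 = 86005.6
V_st = 102724
V_srs = s²/n = 39997584.8/304 = 131571
Relative efficiency = V_srs / V_st = 131571/102724 = 1.2808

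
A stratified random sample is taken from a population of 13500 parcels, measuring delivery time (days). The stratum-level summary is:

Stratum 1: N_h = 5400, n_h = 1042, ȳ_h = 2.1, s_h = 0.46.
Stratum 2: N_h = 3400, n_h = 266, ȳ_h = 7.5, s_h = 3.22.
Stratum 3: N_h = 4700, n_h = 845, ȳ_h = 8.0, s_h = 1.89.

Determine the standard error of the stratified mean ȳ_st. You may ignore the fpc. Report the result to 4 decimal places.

SE(ȳ_st) ≈ 0.0549

V̂(ȳ_st) = Σ W_h² s_h²/n_h, with W_h = N_h/N and N = 13500:
  stratum 1: (5400/13500)²·0.46²/1042 = 3.24914e-05
  stratum 2: (3400/13500)²·3.22²/266 = 0.00247241
  stratum 3: (4700/13500)²·1.89²/845 = 0.000512383
V̂(ȳ_st) = 0.00301728
SE(ȳ_st) = √0.00301728 = 0.0549298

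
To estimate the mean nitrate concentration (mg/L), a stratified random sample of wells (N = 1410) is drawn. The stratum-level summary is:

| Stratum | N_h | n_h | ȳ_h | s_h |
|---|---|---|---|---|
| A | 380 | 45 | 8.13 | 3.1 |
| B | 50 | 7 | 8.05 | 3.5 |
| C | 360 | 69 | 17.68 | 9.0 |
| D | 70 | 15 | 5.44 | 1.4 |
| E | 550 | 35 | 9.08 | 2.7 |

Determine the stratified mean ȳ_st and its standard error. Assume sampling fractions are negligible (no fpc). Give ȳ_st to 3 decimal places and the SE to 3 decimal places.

ȳ_st ≈ 10.802, SE ≈ 0.355

ȳ_st = Σ W_h ȳ_h = (380·8.13 + 50·8.05 + 360·17.68 + 70·5.44 + 550·9.08)/1410 = 10.80248
V̂(ȳ_st) = Σ W_h² s_h²/n_h, with W_h = N_h/N and N = 1410:
  stratum A: (380/1410)²·3.1²/45 = 0.015511
  stratum B: (50/1410)²·3.5²/7 = 0.00220059
  stratum C: (360/1410)²·9.0²/69 = 0.0765249
  stratum D: (70/1410)²·1.4²/15 = 0.00032205
  stratum E: (550/1410)²·2.7²/35 = 0.0316918
V̂(ȳ_st) = 0.12625
SE(ȳ_st) = √0.12625 = 0.355317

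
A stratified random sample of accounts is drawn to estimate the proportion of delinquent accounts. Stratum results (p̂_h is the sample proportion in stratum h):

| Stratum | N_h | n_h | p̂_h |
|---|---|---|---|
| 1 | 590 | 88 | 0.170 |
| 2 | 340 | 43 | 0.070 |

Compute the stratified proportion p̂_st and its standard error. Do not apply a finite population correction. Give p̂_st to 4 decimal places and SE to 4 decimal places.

N = 930; stratum weights W_h = N_h/N.
p̂_st = Σ W_h p̂_h = (590·0.170 + 340·0.070)/930 = 0.13344
V̂(p̂_st) = Σ W_h² p̂_h(1−p̂_h)/(n_h−1):
  stratum 1: (590/930)²·0.170·0.830/87 = 0.000652749
  stratum 2: (340/930)²·0.070·0.930/42 = 0.000207168
V̂(p̂_st) = 0.000859917; SE = √V̂ = 0.0293243

p̂_st ≈ 0.1334, SE ≈ 0.0293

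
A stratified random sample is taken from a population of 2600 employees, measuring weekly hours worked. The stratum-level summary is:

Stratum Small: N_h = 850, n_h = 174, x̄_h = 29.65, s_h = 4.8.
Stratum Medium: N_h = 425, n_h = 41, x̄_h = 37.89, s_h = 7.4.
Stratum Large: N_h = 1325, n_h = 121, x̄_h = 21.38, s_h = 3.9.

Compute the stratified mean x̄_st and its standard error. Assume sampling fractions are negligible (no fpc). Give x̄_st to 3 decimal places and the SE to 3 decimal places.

x̄_st = Σ W_h x̄_h = (850·29.65 + 425·37.89 + 1325·21.38)/2600 = 26.78240
V̂(x̄_st) = Σ W_h² s_h²/n_h, with W_h = N_h/N and N = 2600:
  stratum Small: (850/2600)²·4.8²/174 = 0.0141522
  stratum Medium: (425/2600)²·7.4²/41 = 0.0356871
  stratum Large: (1325/2600)²·3.9²/121 = 0.0326459
V̂(x̄_st) = 0.0824852
SE(x̄_st) = √0.0824852 = 0.287202

x̄_st ≈ 26.782, SE ≈ 0.287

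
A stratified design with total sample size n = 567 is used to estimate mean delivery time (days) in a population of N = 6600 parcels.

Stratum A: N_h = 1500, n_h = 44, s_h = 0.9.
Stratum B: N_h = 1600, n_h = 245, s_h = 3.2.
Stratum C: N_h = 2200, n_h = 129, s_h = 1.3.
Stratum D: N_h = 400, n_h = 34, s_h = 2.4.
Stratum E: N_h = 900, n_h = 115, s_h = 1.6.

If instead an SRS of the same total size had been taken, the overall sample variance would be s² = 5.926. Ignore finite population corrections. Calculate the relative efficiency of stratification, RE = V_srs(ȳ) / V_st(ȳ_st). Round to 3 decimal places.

RE ≈ 1.772

V̂(ȳ_st) = Σ W_h² s_h²/n_h, with W_h = N_h/N and N = 6600:
  stratum A: (1500/6600)²·0.9²/44 = 0.000950883
  stratum B: (1600/6600)²·3.2²/245 = 0.00245633
  stratum C: (2200/6600)²·1.3²/129 = 0.00145564
  stratum D: (400/6600)²·2.4²/34 = 0.000622265
  stratum E: (900/6600)²·1.6²/115 = 0.000413942
V_st = 0.00589906
V_srs = s²/n = 5.926/567 = 0.0104515
Relative efficiency = V_srs / V_st = 0.0104515/0.00589906 = 1.7717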